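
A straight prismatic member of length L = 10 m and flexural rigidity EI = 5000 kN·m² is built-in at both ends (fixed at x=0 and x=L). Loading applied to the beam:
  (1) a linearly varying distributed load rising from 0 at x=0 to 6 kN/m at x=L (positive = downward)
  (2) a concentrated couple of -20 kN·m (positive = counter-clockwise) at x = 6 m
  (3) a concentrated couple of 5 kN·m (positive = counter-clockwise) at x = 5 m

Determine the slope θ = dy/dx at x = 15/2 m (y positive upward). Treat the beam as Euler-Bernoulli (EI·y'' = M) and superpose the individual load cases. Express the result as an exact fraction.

θ(15/2) = 2591/640000 rad

Load 1 — triangular load w₀=6 kN/m (0→w₀ over full span):
  θ_1 = -w₀(2x(L-x)(L-2x)(x+2L)+x²(L-x)²)/(120LEI) = -6·(2·(15/2)·(10-(15/2))·(10-2·(15/2))·((15/2)+2·10)+(15/2)²·(10-(15/2))²)/(120·10·5000) = 123/25600 rad
Load 2 — applied couple M₀=-20 kN·m at a=6 m (b=L-a=4):
  θ_2 = (R_Ax²/2 - M_Ax - M₀(x-a))/EI  [x>a] with R_A=-72/25, M_A=-32/5 = ((-72/25)·(15/2)²/2 - (-32/5)·(15/2) - (-20)·((15/2)-6))/5000 = -3/5000 rad
Load 3 — applied couple M₀=5 kN·m at a=5 m (b=L-a=5):
  θ_3 = (R_Ax²/2 - M_Ax - M₀(x-a))/EI  [x>a] with R_A=3/4, M_A=5/4 = ((3/4)·(15/2)²/2 - (5/4)·(15/2) - 5·((15/2)-5))/5000 = -1/6400 rad
Superposition: θ = Σ θ_i = 2591/640000 rad ≈ 0.004048 rad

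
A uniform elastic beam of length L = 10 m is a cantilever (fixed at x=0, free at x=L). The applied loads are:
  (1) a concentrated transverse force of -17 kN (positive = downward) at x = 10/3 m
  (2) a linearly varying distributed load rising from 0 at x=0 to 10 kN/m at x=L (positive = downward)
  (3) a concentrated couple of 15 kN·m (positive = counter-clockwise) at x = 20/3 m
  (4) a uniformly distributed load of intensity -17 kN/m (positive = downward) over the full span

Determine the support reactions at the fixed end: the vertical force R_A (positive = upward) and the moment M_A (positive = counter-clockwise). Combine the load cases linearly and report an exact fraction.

Load 1 — point force P=-17 kN at a=10/3 m (b=L-a=20/3):
  R_A = P = (-17) = -17 kN
  M_A = Pa = (-17)·(10/3) = -170/3 kN·m
Load 2 — triangular load w₀=10 kN/m (0→w₀ over full span):
  R_A = w₀L/2 = 10·10/2 = 50 kN
  M_A = w₀L²/3 = 10·10²/3 = 1000/3 kN·m
Load 3 — applied couple M₀=15 kN·m at a=20/3 m (b=L-a=10/3):
  R_A = 0 kN
  M_A = -M₀ = -15 kN·m
Load 4 — uniform load w=-17 kN/m over full span:
  R_A = wL = (-17)·10 = -170 kN
  M_A = wL²/2 = (-17)·10²/2 = -850 kN·m
Superposition: R_A = -137 kN, M_A = -1765/3 kN·m

R_A = -137 kN, M_A = -1765/3 kN·m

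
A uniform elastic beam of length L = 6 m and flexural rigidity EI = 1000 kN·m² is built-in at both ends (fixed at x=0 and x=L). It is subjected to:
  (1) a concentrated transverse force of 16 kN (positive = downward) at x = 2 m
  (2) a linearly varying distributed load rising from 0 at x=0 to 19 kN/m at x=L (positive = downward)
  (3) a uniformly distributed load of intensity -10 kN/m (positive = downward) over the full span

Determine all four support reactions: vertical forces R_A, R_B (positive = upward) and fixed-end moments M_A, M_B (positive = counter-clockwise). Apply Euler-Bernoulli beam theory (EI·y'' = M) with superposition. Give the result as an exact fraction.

R_A = -283/270 kN, M_A = 316/45 kN·m, R_B = 3793/270 kN, M_B = -509/45 kN·m

Load 1 — point force P=16 kN at a=2 m (b=L-a=4):
  R_A = Pb²(3a+b)/L³ = 16·4²·(3·2+4)/6³ = 320/27 kN
  M_A = Pab²/L² = 16·2·4²/6² = 128/9 kN·m
  R_B = Pa²(a+3b)/L³ = 16·2²·(2+3·4)/6³ = 112/27 kN
  M_B = -Pa²b/L² = -16·2²·4/6² = -64/9 kN·m
Load 2 — triangular load w₀=19 kN/m (0→w₀ over full span):
  R_A = 3w₀L/20 = 3·19·6/20 = 171/10 kN
  M_A = w₀L²/30 = 19·6²/30 = 114/5 kN·m
  R_B = 7w₀L/20 = 7·19·6/20 = 399/10 kN
  M_B = -w₀L²/20 = -19·6²/20 = -171/5 kN·m
Load 3 — uniform load w=-10 kN/m over full span:
  R_A = wL/2 = (-10)·6/2 = -30 kN
  M_A = wL²/12 = (-10)·6²/12 = -30 kN·m
  R_B = wL/2 = (-10)·6/2 = -30 kN
  M_B = -wL²/12 = -(-10)·6²/12 = 30 kN·m
Superposition: R_A = -283/270 kN, M_A = 316/45 kN·m, R_B = 3793/270 kN, M_B = -509/45 kN·m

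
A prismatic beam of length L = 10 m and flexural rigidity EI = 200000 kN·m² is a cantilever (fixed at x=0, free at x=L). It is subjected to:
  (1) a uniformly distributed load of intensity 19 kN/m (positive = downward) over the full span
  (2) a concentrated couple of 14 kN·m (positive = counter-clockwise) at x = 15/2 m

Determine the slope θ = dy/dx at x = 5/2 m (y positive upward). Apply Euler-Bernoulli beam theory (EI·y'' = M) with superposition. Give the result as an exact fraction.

θ(5/2) = -17239/1920000 rad

Load 1 — uniform load w=19 kN/m over full span:
  θ_1 = -wx(x²-3Lx+3L²)/(6EI) = -19·(5/2)·((5/2)²-3·10·(5/2)+3·10²)/(6·200000) = -703/76800 rad
Load 2 — applied couple M₀=14 kN·m at a=15/2 m (b=L-a=5/2):
  θ_2 = M₀x/EI  [x≤a] = 14·(5/2)/200000 = 7/40000 rad
Superposition: θ = Σ θ_i = -17239/1920000 rad ≈ -0.008979 rad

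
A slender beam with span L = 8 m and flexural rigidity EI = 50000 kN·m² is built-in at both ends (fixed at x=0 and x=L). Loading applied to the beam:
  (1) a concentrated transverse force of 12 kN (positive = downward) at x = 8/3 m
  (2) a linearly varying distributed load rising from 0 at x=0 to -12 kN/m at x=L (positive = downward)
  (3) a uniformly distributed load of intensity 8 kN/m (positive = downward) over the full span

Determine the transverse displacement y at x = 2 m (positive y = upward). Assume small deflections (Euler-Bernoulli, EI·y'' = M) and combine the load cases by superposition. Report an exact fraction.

y(2) = -2173/3375000 m

Load 1 — point force P=12 kN at a=8/3 m (b=L-a=16/3):
  y_1 = -Pb²x²(3aL-(3a+b)x)/(6L³EI)  [x≤a] = -12·(16/3)²·2²·(3·(8/3)·8-(3·(8/3)+(16/3))·2)/(6·8³·50000) = -28/84375 m
Load 2 — triangular load w₀=-12 kN/m (0→w₀ over full span):
  y_2 = -w₀x²(L-x)²(x+2L)/(120LEI) = -(-12)·2²·(8-2)²·(2+2·8)/(120·8·50000) = 81/125000 m
Load 3 — uniform load w=8 kN/m over full span:
  y_3 = -wx²(L-x)²/(24EI) = -8·2²·(8-2)²/(24·50000) = -3/3125 m
Superposition: y = Σ y_i = -2173/3375000 m ≈ -0.000644 m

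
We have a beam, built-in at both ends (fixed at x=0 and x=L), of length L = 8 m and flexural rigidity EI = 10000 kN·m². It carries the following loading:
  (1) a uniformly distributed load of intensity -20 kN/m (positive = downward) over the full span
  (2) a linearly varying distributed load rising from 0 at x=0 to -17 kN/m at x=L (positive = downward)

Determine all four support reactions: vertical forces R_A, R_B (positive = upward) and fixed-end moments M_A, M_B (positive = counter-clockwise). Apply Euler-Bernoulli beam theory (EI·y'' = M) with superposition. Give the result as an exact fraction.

Load 1 — uniform load w=-20 kN/m over full span:
  R_A = wL/2 = (-20)·8/2 = -80 kN
  M_A = wL²/12 = (-20)·8²/12 = -320/3 kN·m
  R_B = wL/2 = (-20)·8/2 = -80 kN
  M_B = -wL²/12 = -(-20)·8²/12 = 320/3 kN·m
Load 2 — triangular load w₀=-17 kN/m (0→w₀ over full span):
  R_A = 3w₀L/20 = 3·(-17)·8/20 = -102/5 kN
  M_A = w₀L²/30 = (-17)·8²/30 = -544/15 kN·m
  R_B = 7w₀L/20 = 7·(-17)·8/20 = -238/5 kN
  M_B = -w₀L²/20 = -(-17)·8²/20 = 272/5 kN·m
Superposition: R_A = -502/5 kN, M_A = -2144/15 kN·m, R_B = -638/5 kN, M_B = 2416/15 kN·m

R_A = -502/5 kN, M_A = -2144/15 kN·m, R_B = -638/5 kN, M_B = 2416/15 kN·m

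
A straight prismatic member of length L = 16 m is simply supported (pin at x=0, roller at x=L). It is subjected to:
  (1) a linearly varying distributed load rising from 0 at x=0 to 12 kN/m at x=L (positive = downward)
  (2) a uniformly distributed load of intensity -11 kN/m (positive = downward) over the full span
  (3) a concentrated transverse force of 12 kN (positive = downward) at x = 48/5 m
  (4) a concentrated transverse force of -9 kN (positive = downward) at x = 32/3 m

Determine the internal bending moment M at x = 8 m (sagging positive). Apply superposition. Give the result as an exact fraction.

Load 1 — triangular load w₀=12 kN/m (0→w₀ over full span):
  M_1 = w₀Lx/6 - w₀x³/(6L) = 12·16·8/6 - 12·8³/(6·16) = 192 kN·m
Load 2 — uniform load w=-11 kN/m over full span:
  M_2 = wx(L-x)/2 = (-11)·8·(16-8)/2 = -352 kN·m
Load 3 — point force P=12 kN at a=48/5 m (b=L-a=32/5):
  M_3 = Pbx/L  [x≤a] = 12·(32/5)·8/16 = 192/5 kN·m
Load 4 — point force P=-9 kN at a=32/3 m (b=L-a=16/3):
  M_4 = Pbx/L  [x≤a] = (-9)·(16/3)·8/16 = -24 kN·m
Superposition: M = Σ M_i = -728/5 kN·m ≈ -145.600000 kN·m

M(8) = -728/5 kN·m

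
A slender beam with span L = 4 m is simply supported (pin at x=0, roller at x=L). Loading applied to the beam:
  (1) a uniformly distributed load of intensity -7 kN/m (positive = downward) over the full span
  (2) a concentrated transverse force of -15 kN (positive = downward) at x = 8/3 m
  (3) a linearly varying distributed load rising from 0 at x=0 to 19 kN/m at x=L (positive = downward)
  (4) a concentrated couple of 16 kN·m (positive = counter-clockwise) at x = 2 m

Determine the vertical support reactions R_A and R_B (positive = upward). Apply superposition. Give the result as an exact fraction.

Load 1 — uniform load w=-7 kN/m over full span:
  R_A = wL/2 = (-7)·4/2 = -14 kN
  R_B = wL/2 = (-7)·4/2 = -14 kN
Load 2 — point force P=-15 kN at a=8/3 m (b=L-a=4/3):
  R_A = Pb/L = (-15)·(4/3)/4 = -5 kN
  R_B = Pa/L = (-15)·(8/3)/4 = -10 kN
Load 3 — triangular load w₀=19 kN/m (0→w₀ over full span):
  R_A = w₀L/6 = 19·4/6 = 38/3 kN
  R_B = w₀L/3 = 19·4/3 = 76/3 kN
Load 4 — applied couple M₀=16 kN·m at a=2 m (b=L-a=2):
  R_A = M₀/L = 16/4 = 4 kN
  R_B = -M₀/L = -16/4 = -4 kN
Superposition: R_A = -7/3 kN, R_B = -8/3 kN

R_A = -7/3 kN, R_B = -8/3 kN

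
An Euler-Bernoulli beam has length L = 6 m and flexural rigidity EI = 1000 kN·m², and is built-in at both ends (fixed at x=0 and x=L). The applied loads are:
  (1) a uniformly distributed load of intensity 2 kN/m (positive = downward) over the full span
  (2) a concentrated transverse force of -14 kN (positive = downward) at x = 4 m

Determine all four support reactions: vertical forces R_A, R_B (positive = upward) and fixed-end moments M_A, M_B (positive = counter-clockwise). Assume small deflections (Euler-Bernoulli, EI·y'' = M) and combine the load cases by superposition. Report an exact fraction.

Load 1 — uniform load w=2 kN/m over full span:
  R_A = wL/2 = 2·6/2 = 6 kN
  M_A = wL²/12 = 2·6²/12 = 6 kN·m
  R_B = wL/2 = 2·6/2 = 6 kN
  M_B = -wL²/12 = -2·6²/12 = -6 kN·m
Load 2 — point force P=-14 kN at a=4 m (b=L-a=2):
  R_A = Pb²(3a+b)/L³ = (-14)·2²·(3·4+2)/6³ = -98/27 kN
  M_A = Pab²/L² = (-14)·4·2²/6² = -56/9 kN·m
  R_B = Pa²(a+3b)/L³ = (-14)·4²·(4+3·2)/6³ = -280/27 kN
  M_B = -Pa²b/L² = -(-14)·4²·2/6² = 112/9 kN·m
Superposition: R_A = 64/27 kN, M_A = -2/9 kN·m, R_B = -118/27 kN, M_B = 58/9 kN·m

R_A = 64/27 kN, M_A = -2/9 kN·m, R_B = -118/27 kN, M_B = 58/9 kN·m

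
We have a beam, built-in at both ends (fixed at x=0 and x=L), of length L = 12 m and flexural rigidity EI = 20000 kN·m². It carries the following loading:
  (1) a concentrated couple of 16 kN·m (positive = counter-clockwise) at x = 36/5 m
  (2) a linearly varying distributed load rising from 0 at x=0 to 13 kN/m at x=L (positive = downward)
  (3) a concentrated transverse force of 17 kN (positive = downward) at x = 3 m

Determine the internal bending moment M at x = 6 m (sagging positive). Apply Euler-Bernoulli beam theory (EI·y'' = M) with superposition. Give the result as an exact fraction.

Load 1 — applied couple M₀=16 kN·m at a=36/5 m (b=L-a=24/5):
  M_1 = R_Ax - M_A  [x≤a] with R_A=48/25, M_A=128/25 = (48/25)·6 - (128/25) = 32/5 kN·m
Load 2 — triangular load w₀=13 kN/m (0→w₀ over full span):
  M_2 = 3w₀Lx/20 - w₀L²/30 - w₀x³/(6L) = 3·13·12·6/20 - 13·12²/30 - 13·6³/(6·12) = 39 kN·m
Load 3 — point force P=17 kN at a=3 m (b=L-a=9):
  M_3 = Pa²(a+3b)(L-x)/L³ - Pa²b/L²  [x>a] = 17·3²·(3+3·9)·(12-6)/12³ - 17·3²·9/12² = 51/8 kN·m
Superposition: M = Σ M_i = 2071/40 kN·m ≈ 51.775000 kN·m

M(6) = 2071/40 kN·m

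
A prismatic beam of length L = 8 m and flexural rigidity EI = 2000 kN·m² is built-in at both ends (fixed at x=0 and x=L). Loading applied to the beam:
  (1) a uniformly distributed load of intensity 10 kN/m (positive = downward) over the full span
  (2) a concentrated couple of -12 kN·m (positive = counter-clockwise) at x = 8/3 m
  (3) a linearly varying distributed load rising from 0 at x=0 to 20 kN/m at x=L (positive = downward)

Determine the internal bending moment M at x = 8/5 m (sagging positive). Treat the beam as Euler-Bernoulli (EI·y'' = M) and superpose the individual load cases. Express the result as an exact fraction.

M(8/5) = -848/75 kN·m

Load 1 — uniform load w=10 kN/m over full span:
  M_1 = wLx/2 - wL²/12 - wx²/2 = 10·8·(8/5)/2 - 10·8²/12 - 10·(8/5)²/2 = -32/15 kN·m
Load 2 — applied couple M₀=-12 kN·m at a=8/3 m (b=L-a=16/3):
  M_2 = R_Ax - M_A  [x≤a] with R_A=-2, M_A=0 = (-2)·(8/5) - 0 = -16/5 kN·m
Load 3 — triangular load w₀=20 kN/m (0→w₀ over full span):
  M_3 = 3w₀Lx/20 - w₀L²/30 - w₀x³/(6L) = 3·20·8·(8/5)/20 - 20·8²/30 - 20·(8/5)³/(6·8) = -448/75 kN·m
Superposition: M = Σ M_i = -848/75 kN·m ≈ -11.306667 kN·m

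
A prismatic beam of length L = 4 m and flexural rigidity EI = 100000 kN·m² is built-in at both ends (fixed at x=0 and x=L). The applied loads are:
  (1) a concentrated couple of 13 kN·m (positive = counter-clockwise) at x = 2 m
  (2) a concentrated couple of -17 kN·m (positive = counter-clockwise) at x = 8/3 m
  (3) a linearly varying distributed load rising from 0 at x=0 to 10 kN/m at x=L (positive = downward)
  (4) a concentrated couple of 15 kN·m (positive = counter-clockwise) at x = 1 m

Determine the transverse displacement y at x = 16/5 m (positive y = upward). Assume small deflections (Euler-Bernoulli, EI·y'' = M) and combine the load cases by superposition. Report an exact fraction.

Load 1 — applied couple M₀=13 kN·m at a=2 m (b=L-a=2):
  y_1 = (R_Ax³/6 - M_Ax²/2 - M₀(x-a)²/2)/EI  [x>a] with R_A=39/8, M_A=13/4 = ((39/8)·(16/5)³/6 - (13/4)·(16/5)²/2 - 13·((16/5)-2)²/2)/100000 = 39/6250000 m
Load 2 — applied couple M₀=-17 kN·m at a=8/3 m (b=L-a=4/3):
  y_2 = (R_Ax³/6 - M_Ax²/2 - M₀(x-a)²/2)/EI  [x>a] with R_A=-17/3, M_A=-17/3 = ((-17/3)·(16/5)³/6 - (-17/3)·(16/5)²/2 - (-17)·((16/5)-(8/3))²/2)/100000 = 17/3515625 m
Load 3 — triangular load w₀=10 kN/m (0→w₀ over full span):
  y_3 = -w₀x²(L-x)²(x+2L)/(120LEI) = -10·(16/5)²·(4-(16/5))²·((16/5)+2·4)/(120·4·100000) = -448/29296875 m
Load 4 — applied couple M₀=15 kN·m at a=1 m (b=L-a=3):
  y_4 = (R_Ax³/6 - M_Ax²/2 - M₀(x-a)²/2)/EI  [x>a] with R_A=135/32, M_A=-45/16 = ((135/32)·(16/5)³/6 - (-45/16)·(16/5)²/2 - 15·((16/5)-1)²/2)/100000 = 57/5000000 m
Superposition: y = Σ y_i = 40409/5625000000 m ≈ 0.000007 m

y(16/5) = 40409/5625000000 m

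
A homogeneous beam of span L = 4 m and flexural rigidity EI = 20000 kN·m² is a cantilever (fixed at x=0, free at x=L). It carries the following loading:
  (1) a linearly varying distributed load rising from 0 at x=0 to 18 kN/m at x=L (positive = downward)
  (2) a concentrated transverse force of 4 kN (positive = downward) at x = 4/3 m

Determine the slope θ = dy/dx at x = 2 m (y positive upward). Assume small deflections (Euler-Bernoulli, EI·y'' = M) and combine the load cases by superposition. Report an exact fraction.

θ(2) = -1139/180000 rad

Load 1 — triangular load w₀=18 kN/m (0→w₀ over full span):
  θ_1 = (w₀Lx²/4-w₀L²x/3-w₀x⁴/(24L))/EI = (18·4·2²/4-18·4²·2/3-18·2⁴/(24·4))/20000 = -123/20000 rad
Load 2 — point force P=4 kN at a=4/3 m (b=L-a=8/3):
  θ_2 = -Pa²/(2EI)  [x>a] = -4·(4/3)²/(2·20000) = -1/5625 rad
Superposition: θ = Σ θ_i = -1139/180000 rad ≈ -0.006328 rad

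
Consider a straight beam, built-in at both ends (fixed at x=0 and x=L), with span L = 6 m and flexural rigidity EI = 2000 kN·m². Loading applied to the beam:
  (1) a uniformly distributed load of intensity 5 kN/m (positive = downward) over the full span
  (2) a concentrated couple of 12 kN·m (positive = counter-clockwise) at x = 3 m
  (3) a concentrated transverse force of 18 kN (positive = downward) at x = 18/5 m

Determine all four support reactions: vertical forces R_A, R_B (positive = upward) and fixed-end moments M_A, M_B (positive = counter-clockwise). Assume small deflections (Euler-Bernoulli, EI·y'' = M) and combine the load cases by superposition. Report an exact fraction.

R_A = 3042/125 kN, M_A = 3546/125 kN·m, R_B = 2958/125 kN, M_B = -3444/125 kN·m

Load 1 — uniform load w=5 kN/m over full span:
  R_A = wL/2 = 5·6/2 = 15 kN
  M_A = wL²/12 = 5·6²/12 = 15 kN·m
  R_B = wL/2 = 5·6/2 = 15 kN
  M_B = -wL²/12 = -5·6²/12 = -15 kN·m
Load 2 — applied couple M₀=12 kN·m at a=3 m (b=L-a=3):
  R_A = 6M₀ab/L³ = 6·12·3·3/6³ = 3 kN
  M_A = M₀b(2a-b)/L² = 12·3·(2·3-3)/6² = 3 kN·m
  R_B = -6M₀ab/L³ = -6·12·3·3/6³ = -3 kN
  M_B = M₀a(2b-a)/L² = 12·3·(2·3-3)/6² = 3 kN·m
Load 3 — point force P=18 kN at a=18/5 m (b=L-a=12/5):
  R_A = Pb²(3a+b)/L³ = 18·(12/5)²·(3·(18/5)+(12/5))/6³ = 792/125 kN
  M_A = Pab²/L² = 18·(18/5)·(12/5)²/6² = 1296/125 kN·m
  R_B = Pa²(a+3b)/L³ = 18·(18/5)²·((18/5)+3·(12/5))/6³ = 1458/125 kN
  M_B = -Pa²b/L² = -18·(18/5)²·(12/5)/6² = -1944/125 kN·m
Superposition: R_A = 3042/125 kN, M_A = 3546/125 kN·m, R_B = 2958/125 kN, M_B = -3444/125 kN·m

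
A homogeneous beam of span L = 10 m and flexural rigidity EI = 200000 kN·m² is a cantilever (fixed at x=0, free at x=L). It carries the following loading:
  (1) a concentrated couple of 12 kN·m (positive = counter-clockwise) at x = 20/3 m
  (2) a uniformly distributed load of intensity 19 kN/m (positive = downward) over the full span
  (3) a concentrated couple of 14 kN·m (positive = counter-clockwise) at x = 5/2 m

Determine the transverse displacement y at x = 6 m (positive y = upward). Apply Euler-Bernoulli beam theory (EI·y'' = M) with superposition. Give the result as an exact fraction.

Load 1 — applied couple M₀=12 kN·m at a=20/3 m (b=L-a=10/3):
  y_1 = M₀x²/(2EI)  [x≤a] = 12·6²/(2·200000) = 27/25000 m
Load 2 — uniform load w=19 kN/m over full span:
  y_2 = -wx²(x²-4Lx+6L²)/(24EI) = -19·6²·(6²-4·10·6+6·10²)/(24·200000) = -5643/100000 m
Load 3 — applied couple M₀=14 kN·m at a=5/2 m (b=L-a=15/2):
  y_3 = M₀a(2x-a)/(2EI)  [x>a] = 14·(5/2)·(2·6-(5/2))/(2·200000) = 133/160000 m
Superposition: y = Σ y_i = -8723/160000 m ≈ -0.054519 m

y(6) = -8723/160000 m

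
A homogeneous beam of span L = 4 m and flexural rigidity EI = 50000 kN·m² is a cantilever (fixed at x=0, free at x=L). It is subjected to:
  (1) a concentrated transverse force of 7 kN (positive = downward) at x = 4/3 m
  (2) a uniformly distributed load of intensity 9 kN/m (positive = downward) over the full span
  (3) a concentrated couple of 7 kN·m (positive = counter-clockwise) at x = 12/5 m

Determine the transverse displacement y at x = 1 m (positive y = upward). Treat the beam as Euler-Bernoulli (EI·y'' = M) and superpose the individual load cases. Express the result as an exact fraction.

y(1) = -243/400000 m

Load 1 — point force P=7 kN at a=4/3 m (b=L-a=8/3):
  y_1 = -Px²(3a-x)/(6EI)  [x≤a] = -7·1²·(3·(4/3)-1)/(6·50000) = -7/100000 m
Load 2 — uniform load w=9 kN/m over full span:
  y_2 = -wx²(x²-4Lx+6L²)/(24EI) = -9·1²·(1²-4·4·1+6·4²)/(24·50000) = -243/400000 m
Load 3 — applied couple M₀=7 kN·m at a=12/5 m (b=L-a=8/5):
  y_3 = M₀x²/(2EI)  [x≤a] = 7·1²/(2·50000) = 7/100000 m
Superposition: y = Σ y_i = -243/400000 m ≈ -0.000607 m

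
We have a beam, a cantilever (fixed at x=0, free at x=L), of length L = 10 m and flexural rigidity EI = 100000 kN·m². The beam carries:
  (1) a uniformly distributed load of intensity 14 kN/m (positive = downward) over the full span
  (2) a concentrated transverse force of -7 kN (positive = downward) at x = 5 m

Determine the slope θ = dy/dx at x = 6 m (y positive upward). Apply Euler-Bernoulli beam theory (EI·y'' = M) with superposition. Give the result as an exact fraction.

θ(6) = -4193/200000 rad

Load 1 — uniform load w=14 kN/m over full span:
  θ_1 = -wx(x²-3Lx+3L²)/(6EI) = -14·6·(6²-3·10·6+3·10²)/(6·100000) = -273/12500 rad
Load 2 — point force P=-7 kN at a=5 m (b=L-a=5):
  θ_2 = -Pa²/(2EI)  [x>a] = -(-7)·5²/(2·100000) = 7/8000 rad
Superposition: θ = Σ θ_i = -4193/200000 rad ≈ -0.020965 rad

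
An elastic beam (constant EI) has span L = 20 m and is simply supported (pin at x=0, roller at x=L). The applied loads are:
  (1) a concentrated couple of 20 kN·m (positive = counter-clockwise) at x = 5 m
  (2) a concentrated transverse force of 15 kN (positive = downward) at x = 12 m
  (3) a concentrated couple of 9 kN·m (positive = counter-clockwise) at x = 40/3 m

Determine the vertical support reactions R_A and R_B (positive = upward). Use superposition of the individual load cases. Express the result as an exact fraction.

Load 1 — applied couple M₀=20 kN·m at a=5 m (b=L-a=15):
  R_A = M₀/L = 20/20 = 1 kN
  R_B = -M₀/L = -20/20 = -1 kN
Load 2 — point force P=15 kN at a=12 m (b=L-a=8):
  R_A = Pb/L = 15·8/20 = 6 kN
  R_B = Pa/L = 15·12/20 = 9 kN
Load 3 — applied couple M₀=9 kN·m at a=40/3 m (b=L-a=20/3):
  R_A = M₀/L = 9/20 kN
  R_B = -M₀/L = -9/20 kN
Superposition: R_A = 149/20 kN, R_B = 151/20 kN

R_A = 149/20 kN, R_B = 151/20 kN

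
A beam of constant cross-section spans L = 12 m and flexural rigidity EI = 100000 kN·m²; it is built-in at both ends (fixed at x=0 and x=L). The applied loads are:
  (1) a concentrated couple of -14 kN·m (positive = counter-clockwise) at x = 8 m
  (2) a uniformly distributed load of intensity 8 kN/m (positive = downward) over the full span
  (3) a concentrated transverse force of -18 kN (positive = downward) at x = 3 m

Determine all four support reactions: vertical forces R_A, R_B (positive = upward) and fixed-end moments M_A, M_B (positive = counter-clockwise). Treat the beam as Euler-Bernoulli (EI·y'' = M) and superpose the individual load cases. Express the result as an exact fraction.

R_A = 4501/144 kN, M_A = 1463/24 kN·m, R_B = 6731/144 kN, M_B = -687/8 kN·m

Load 1 — applied couple M₀=-14 kN·m at a=8 m (b=L-a=4):
  R_A = 6M₀ab/L³ = 6·(-14)·8·4/12³ = -14/9 kN
  M_A = M₀b(2a-b)/L² = (-14)·4·(2·8-4)/12² = -14/3 kN·m
  R_B = -6M₀ab/L³ = -6·(-14)·8·4/12³ = 14/9 kN
  M_B = M₀a(2b-a)/L² = (-14)·8·(2·4-8)/12² = 0 kN·m
Load 2 — uniform load w=8 kN/m over full span:
  R_A = wL/2 = 8·12/2 = 48 kN
  M_A = wL²/12 = 8·12²/12 = 96 kN·m
  R_B = wL/2 = 8·12/2 = 48 kN
  M_B = -wL²/12 = -8·12²/12 = -96 kN·m
Load 3 — point force P=-18 kN at a=3 m (b=L-a=9):
  R_A = Pb²(3a+b)/L³ = (-18)·9²·(3·3+9)/12³ = -243/16 kN
  M_A = Pab²/L² = (-18)·3·9²/12² = -243/8 kN·m
  R_B = Pa²(a+3b)/L³ = (-18)·3²·(3+3·9)/12³ = -45/16 kN
  M_B = -Pa²b/L² = -(-18)·3²·9/12² = 81/8 kN·m
Superposition: R_A = 4501/144 kN, M_A = 1463/24 kN·m, R_B = 6731/144 kN, M_B = -687/8 kN·m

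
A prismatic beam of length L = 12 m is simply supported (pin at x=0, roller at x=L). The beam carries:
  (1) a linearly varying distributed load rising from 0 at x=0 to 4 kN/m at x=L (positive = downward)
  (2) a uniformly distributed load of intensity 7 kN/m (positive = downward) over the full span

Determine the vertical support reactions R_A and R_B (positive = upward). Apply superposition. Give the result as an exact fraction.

Load 1 — triangular load w₀=4 kN/m (0→w₀ over full span):
  R_A = w₀L/6 = 4·12/6 = 8 kN
  R_B = w₀L/3 = 4·12/3 = 16 kN
Load 2 — uniform load w=7 kN/m over full span:
  R_A = wL/2 = 7·12/2 = 42 kN
  R_B = wL/2 = 7·12/2 = 42 kN
Superposition: R_A = 50 kN, R_B = 58 kN

R_A = 50 kN, R_B = 58 kN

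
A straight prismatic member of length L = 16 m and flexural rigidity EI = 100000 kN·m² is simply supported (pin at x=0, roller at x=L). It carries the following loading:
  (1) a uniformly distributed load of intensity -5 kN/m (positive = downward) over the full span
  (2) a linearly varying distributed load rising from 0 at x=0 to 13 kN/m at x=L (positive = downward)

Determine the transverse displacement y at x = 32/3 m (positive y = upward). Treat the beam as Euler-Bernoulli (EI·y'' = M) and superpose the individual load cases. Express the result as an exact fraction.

y(32/3) = -28672/2278125 m

Load 1 — uniform load w=-5 kN/m over full span:
  y_1 = -wx(L³-2Lx²+x³)/(24EI) = -(-5)·(32/3)·(16³-2·16·(32/3)²+(32/3)³)/(24·100000) = 5632/151875 m
Load 2 — triangular load w₀=13 kN/m (0→w₀ over full span):
  y_2 = -w₀x(7L⁴-10L²x²+3x⁴)/(360LEI) = -13·(32/3)·(7·16⁴-10·16²·(32/3)²+3·(32/3)⁴)/(360·16·100000) = -113152/2278125 m
Superposition: y = Σ y_i = -28672/2278125 m ≈ -0.012586 m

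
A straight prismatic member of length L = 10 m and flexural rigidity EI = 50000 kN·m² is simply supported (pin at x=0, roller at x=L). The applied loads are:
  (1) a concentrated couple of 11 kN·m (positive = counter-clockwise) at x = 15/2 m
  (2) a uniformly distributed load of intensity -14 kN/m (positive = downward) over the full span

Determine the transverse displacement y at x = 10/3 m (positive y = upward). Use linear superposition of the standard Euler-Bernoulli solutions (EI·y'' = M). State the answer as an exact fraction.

Load 1 — applied couple M₀=11 kN·m at a=15/2 m (b=L-a=5/2):
  y_1 = (M₀x³/(6L)+C₁x)/EI  [x≤a] with C₁=M₀(3b²-L²)/(6L)=-715/48 = (11·(10/3)³/(6·10)+(-715/48)·(10/3))/50000 = -1111/1296000 m
Load 2 — uniform load w=-14 kN/m over full span:
  y_2 = -wx(L³-2Lx²+x³)/(24EI) = -(-14)·(10/3)·(10³-2·10·(10/3)²+(10/3)³)/(24·50000) = 77/2430 m
Superposition: y = Σ y_i = 119867/3888000 m ≈ 0.030830 m

y(10/3) = 119867/3888000 m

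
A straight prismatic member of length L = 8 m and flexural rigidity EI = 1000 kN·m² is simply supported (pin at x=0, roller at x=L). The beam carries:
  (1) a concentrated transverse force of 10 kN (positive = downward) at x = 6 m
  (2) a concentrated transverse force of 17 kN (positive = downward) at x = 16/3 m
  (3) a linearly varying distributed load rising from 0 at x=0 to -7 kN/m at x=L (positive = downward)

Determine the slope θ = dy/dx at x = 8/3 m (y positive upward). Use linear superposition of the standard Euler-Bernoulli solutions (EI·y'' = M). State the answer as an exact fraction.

Load 1 — point force P=10 kN at a=6 m (b=L-a=2):
  θ_1 = -Pb(L²-b²-3x²)/(6LEI)  [x≤a] = -10·2·(8²-2²-3·(8/3)²)/(6·8·1000) = -29/1800 rad
Load 2 — point force P=17 kN at a=16/3 m (b=L-a=8/3):
  θ_2 = -Pb(L²-b²-3x²)/(6LEI)  [x≤a] = -17·(8/3)·(8²-(8/3)²-3·(8/3)²)/(6·8·1000) = -68/2025 rad
Load 3 — triangular load w₀=-7 kN/m (0→w₀ over full span):
  θ_3 = -w₀(7L⁴-30L²x²+15x⁴)/(360LEI) = -(-7)·(7·8⁴-30·8²·(8/3)²+15·(8/3)⁴)/(360·8·1000) = 5824/151875 rad
Superposition: θ = Σ θ_i = -13783/1215000 rad ≈ -0.011344 rad

θ(8/3) = -13783/1215000 rad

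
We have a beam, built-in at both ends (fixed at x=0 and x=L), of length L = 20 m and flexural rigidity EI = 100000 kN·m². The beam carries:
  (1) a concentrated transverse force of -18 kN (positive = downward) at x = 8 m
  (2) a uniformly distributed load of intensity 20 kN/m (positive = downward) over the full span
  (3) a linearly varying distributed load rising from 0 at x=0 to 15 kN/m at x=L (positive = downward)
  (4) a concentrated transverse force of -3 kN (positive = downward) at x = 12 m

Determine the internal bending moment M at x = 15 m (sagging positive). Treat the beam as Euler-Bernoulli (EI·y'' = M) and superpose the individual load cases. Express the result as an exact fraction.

Load 1 — point force P=-18 kN at a=8 m (b=L-a=12):
  M_1 = Pa²(a+3b)(L-x)/L³ - Pa²b/L²  [x>a] = (-18)·8²·(8+3·12)·(20-15)/20³ - (-18)·8²·12/20² = 72/25 kN·m
Load 2 — uniform load w=20 kN/m over full span:
  M_2 = wLx/2 - wL²/12 - wx²/2 = 20·20·15/2 - 20·20²/12 - 20·15²/2 = 250/3 kN·m
Load 3 — triangular load w₀=15 kN/m (0→w₀ over full span):
  M_3 = 3w₀Lx/20 - w₀L²/30 - w₀x³/(6L) = 3·15·20·15/20 - 15·20²/30 - 15·15³/(6·20) = 425/8 kN·m
Load 4 — point force P=-3 kN at a=12 m (b=L-a=8):
  M_4 = Pa²(a+3b)(L-x)/L³ - Pa²b/L²  [x>a] = (-3)·12²·(12+3·8)·(20-15)/20³ - (-3)·12²·8/20² = -27/25 kN·m
Superposition: M = Σ M_i = 16591/120 kN·m ≈ 138.258333 kN·m

M(15) = 16591/120 kN·m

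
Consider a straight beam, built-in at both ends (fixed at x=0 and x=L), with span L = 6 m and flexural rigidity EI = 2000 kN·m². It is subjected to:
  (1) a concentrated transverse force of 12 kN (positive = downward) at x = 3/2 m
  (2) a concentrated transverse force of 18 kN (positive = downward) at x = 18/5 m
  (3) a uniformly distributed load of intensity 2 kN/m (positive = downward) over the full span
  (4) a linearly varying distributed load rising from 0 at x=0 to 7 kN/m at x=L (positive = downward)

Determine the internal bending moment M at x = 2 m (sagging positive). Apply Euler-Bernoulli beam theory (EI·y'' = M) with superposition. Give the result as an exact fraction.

M(2) = 99661/9000 kN·m

Load 1 — point force P=12 kN at a=3/2 m (b=L-a=9/2):
  M_1 = Pa²(a+3b)(L-x)/L³ - Pa²b/L²  [x>a] = 12·(3/2)²·((3/2)+3·(9/2))·(6-2)/6³ - 12·(3/2)²·(9/2)/6² = 33/8 kN·m
Load 2 — point force P=18 kN at a=18/5 m (b=L-a=12/5):
  M_2 = Pb²(3a+b)x/L³ - Pab²/L²  [x≤a] = 18·(12/5)²·(3·(18/5)+(12/5))·2/6³ - 18·(18/5)·(12/5)²/6² = 288/125 kN·m
Load 3 — uniform load w=2 kN/m over full span:
  M_3 = wLx/2 - wL²/12 - wx²/2 = 2·6·2/2 - 2·6²/12 - 2·2²/2 = 2 kN·m
Load 4 — triangular load w₀=7 kN/m (0→w₀ over full span):
  M_4 = 3w₀Lx/20 - w₀L²/30 - w₀x³/(6L) = 3·7·6·2/20 - 7·6²/30 - 7·2³/(6·6) = 119/45 kN·m
Superposition: M = Σ M_i = 99661/9000 kN·m ≈ 11.073444 kN·m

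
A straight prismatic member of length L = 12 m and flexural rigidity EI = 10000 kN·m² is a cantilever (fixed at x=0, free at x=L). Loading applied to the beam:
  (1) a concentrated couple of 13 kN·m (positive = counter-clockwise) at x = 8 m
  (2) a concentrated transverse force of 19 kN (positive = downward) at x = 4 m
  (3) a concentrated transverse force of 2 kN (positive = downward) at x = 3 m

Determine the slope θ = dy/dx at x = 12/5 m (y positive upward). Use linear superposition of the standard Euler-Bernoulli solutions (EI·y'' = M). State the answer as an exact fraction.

Load 1 — applied couple M₀=13 kN·m at a=8 m (b=L-a=4):
  θ_1 = M₀x/EI  [x≤a] = 13·(12/5)/10000 = 39/12500 rad
Load 2 — point force P=19 kN at a=4 m (b=L-a=8):
  θ_2 = -Px(2a-x)/(2EI)  [x≤a] = -19·(12/5)·(2·4-(12/5))/(2·10000) = -399/31250 rad
Load 3 — point force P=2 kN at a=3 m (b=L-a=9):
  θ_3 = -Px(2a-x)/(2EI)  [x≤a] = -2·(12/5)·(2·3-(12/5))/(2·10000) = -27/31250 rad
Superposition: θ = Σ θ_i = -657/62500 rad ≈ -0.010512 rad

θ(12/5) = -657/62500 rad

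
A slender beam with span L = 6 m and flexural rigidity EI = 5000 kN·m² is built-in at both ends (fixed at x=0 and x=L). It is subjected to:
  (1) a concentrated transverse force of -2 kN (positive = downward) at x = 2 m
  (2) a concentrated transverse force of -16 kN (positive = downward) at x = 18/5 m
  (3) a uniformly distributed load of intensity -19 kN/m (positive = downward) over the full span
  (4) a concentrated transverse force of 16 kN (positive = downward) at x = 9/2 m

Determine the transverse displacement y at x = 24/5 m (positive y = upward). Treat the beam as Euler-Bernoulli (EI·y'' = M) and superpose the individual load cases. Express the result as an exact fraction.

y(24/5) = 1307417/234375000 m

Load 1 — point force P=-2 kN at a=2 m (b=L-a=4):
  y_1 = -Pa²(L-x)²(3bL-(3b+a)(L-x))/(6L³EI)  [x>a] = -(-2)·2²·(6-(24/5))²·(3·4·6-(3·4+2)·(6-(24/5)))/(6·6³·5000) = 23/234375 m
Load 2 — point force P=-16 kN at a=18/5 m (b=L-a=12/5):
  y_2 = -Pa²(L-x)²(3bL-(3b+a)(L-x))/(6L³EI)  [x>a] = -(-16)·(18/5)²·(6-(24/5))²·(3·(12/5)·6-(3·(12/5)+(18/5))·(6-(24/5)))/(6·6³·5000) = 13608/9765625 m
Load 3 — uniform load w=-19 kN/m over full span:
  y_3 = -wx²(L-x)²/(24EI) = -(-19)·(24/5)²·(6-(24/5))²/(24·5000) = 2052/390625 m
Load 4 — point force P=16 kN at a=9/2 m (b=L-a=3/2):
  y_4 = -Pa²(L-x)²(3bL-(3b+a)(L-x))/(6L³EI)  [x>a] = -16·(9/2)²·(6-(24/5))²·(3·(3/2)·6-(3·(3/2)+(9/2))·(6-(24/5)))/(6·6³·5000) = -729/625000 m
Superposition: y = Σ y_i = 1307417/234375000 m ≈ 0.005578 m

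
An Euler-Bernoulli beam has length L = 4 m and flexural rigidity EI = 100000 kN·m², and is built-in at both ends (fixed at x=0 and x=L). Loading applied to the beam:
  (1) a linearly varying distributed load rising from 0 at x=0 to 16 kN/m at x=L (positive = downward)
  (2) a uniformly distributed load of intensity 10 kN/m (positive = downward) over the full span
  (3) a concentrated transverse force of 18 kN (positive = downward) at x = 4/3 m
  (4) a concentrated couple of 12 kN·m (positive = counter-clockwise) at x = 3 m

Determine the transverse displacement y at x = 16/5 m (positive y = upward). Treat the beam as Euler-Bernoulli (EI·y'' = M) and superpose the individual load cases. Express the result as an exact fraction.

y(16/5) = -526907/7031250000 m

Load 1 — triangular load w₀=16 kN/m (0→w₀ over full span):
  y_1 = -w₀x²(L-x)²(x+2L)/(120LEI) = -16·(16/5)²·(4-(16/5))²·((16/5)+2·4)/(120·4·100000) = -3584/146484375 m
Load 2 — uniform load w=10 kN/m over full span:
  y_2 = -wx²(L-x)²/(24EI) = -10·(16/5)²·(4-(16/5))²/(24·100000) = -32/1171875 m
Load 3 — point force P=18 kN at a=4/3 m (b=L-a=8/3):
  y_3 = -Pa²(L-x)²(3bL-(3b+a)(L-x))/(6L³EI)  [x>a] = -18·(4/3)²·(4-(16/5))²·(3·(8/3)·4-(3·(8/3)+(4/3))·(4-(16/5)))/(6·4³·100000) = -46/3515625 m
Load 4 — applied couple M₀=12 kN·m at a=3 m (b=L-a=1):
  y_4 = (R_Ax³/6 - M_Ax²/2 - M₀(x-a)²/2)/EI  [x>a] with R_A=27/8, M_A=15/4 = ((27/8)·(16/5)³/6 - (15/4)·(16/5)²/2 - 12·((16/5)-3)²/2)/100000 = -63/6250000 m
Superposition: y = Σ y_i = -526907/7031250000 m ≈ -0.000075 m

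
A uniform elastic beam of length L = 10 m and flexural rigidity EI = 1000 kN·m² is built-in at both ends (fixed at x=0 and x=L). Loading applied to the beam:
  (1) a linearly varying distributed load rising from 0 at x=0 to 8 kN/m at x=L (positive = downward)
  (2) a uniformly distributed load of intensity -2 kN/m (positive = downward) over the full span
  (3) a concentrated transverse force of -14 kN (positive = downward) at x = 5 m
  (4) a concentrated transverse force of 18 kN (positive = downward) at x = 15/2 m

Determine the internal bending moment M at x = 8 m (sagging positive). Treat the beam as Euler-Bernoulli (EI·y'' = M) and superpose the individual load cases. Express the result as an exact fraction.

M(8) = 2471/240 kN·m

Load 1 — triangular load w₀=8 kN/m (0→w₀ over full span):
  M_1 = 3w₀Lx/20 - w₀L²/30 - w₀x³/(6L) = 3·8·10·8/20 - 8·10²/30 - 8·8³/(6·10) = 16/15 kN·m
Load 2 — uniform load w=-2 kN/m over full span:
  M_2 = wLx/2 - wL²/12 - wx²/2 = (-2)·10·8/2 - (-2)·10²/12 - (-2)·8²/2 = 2/3 kN·m
Load 3 — point force P=-14 kN at a=5 m (b=L-a=5):
  M_3 = Pa²(a+3b)(L-x)/L³ - Pa²b/L²  [x>a] = (-14)·5²·(5+3·5)·(10-8)/10³ - (-14)·5²·5/10² = 7/2 kN·m
Load 4 — point force P=18 kN at a=15/2 m (b=L-a=5/2):
  M_4 = Pa²(a+3b)(L-x)/L³ - Pa²b/L²  [x>a] = 18·(15/2)²·((15/2)+3·(5/2))·(10-8)/10³ - 18·(15/2)²·(5/2)/10² = 81/16 kN·m
Superposition: M = Σ M_i = 2471/240 kN·m ≈ 10.295833 kN·m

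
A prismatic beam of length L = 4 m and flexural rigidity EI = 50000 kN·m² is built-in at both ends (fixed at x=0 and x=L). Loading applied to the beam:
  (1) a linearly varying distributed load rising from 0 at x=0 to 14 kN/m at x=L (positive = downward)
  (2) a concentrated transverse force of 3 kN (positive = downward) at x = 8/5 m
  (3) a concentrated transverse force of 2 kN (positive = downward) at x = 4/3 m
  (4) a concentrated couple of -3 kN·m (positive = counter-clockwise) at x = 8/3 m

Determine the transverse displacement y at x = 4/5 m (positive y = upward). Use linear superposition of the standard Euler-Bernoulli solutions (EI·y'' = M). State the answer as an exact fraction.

Load 1 — triangular load w₀=14 kN/m (0→w₀ over full span):
  y_1 = -w₀x²(L-x)²(x+2L)/(120LEI) = -14·(4/5)²·(4-(4/5))²·((4/5)+2·4)/(120·4·50000) = -4928/146484375 m
Load 2 — point force P=3 kN at a=8/5 m (b=L-a=12/5):
  y_2 = -Pb²x²(3aL-(3a+b)x)/(6L³EI)  [x≤a] = -3·(12/5)²·(4/5)²·(3·(8/5)·4-(3·(8/5)+(12/5))·(4/5))/(6·4³·50000) = -378/48828125 m
Load 3 — point force P=2 kN at a=4/3 m (b=L-a=8/3):
  y_3 = -Pb²x²(3aL-(3a+b)x)/(6L³EI)  [x≤a] = -2·(8/3)²·(4/5)²·(3·(4/3)·4-(3·(4/3)+(8/3))·(4/5))/(6·4³·50000) = -32/6328125 m
Load 4 — applied couple M₀=-3 kN·m at a=8/3 m (b=L-a=4/3):
  y_4 = (R_Ax³/6 - M_Ax²/2)/EI  [x≤a] with R_A=-1, M_A=-1 = ((-1)·(4/5)³/6 - (-1)·(4/5)²/2)/50000 = 11/2343750 m
Superposition: y = Σ y_i = -330223/7910156250 m ≈ -0.000042 m

y(4/5) = -330223/7910156250 m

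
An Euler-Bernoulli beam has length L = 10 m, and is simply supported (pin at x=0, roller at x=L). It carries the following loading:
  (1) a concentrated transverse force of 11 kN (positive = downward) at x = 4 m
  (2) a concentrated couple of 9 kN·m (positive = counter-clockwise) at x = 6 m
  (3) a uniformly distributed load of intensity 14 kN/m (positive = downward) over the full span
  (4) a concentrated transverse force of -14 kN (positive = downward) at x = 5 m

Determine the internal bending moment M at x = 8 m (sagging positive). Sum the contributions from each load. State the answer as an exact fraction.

Load 1 — point force P=11 kN at a=4 m (b=L-a=6):
  M_1 = Pa(L-x)/L  [x>a] = 11·4·(10-8)/10 = 44/5 kN·m
Load 2 — applied couple M₀=9 kN·m at a=6 m (b=L-a=4):
  M_2 = M₀x/L - M₀  [x>a] = 9·8/10 - 9 = -9/5 kN·m
Load 3 — uniform load w=14 kN/m over full span:
  M_3 = wx(L-x)/2 = 14·8·(10-8)/2 = 112 kN·m
Load 4 — point force P=-14 kN at a=5 m (b=L-a=5):
  M_4 = Pa(L-x)/L  [x>a] = (-14)·5·(10-8)/10 = -14 kN·m
Superposition: M = Σ M_i = 105 kN·m ≈ 105.000000 kN·m

M(8) = 105 kN·m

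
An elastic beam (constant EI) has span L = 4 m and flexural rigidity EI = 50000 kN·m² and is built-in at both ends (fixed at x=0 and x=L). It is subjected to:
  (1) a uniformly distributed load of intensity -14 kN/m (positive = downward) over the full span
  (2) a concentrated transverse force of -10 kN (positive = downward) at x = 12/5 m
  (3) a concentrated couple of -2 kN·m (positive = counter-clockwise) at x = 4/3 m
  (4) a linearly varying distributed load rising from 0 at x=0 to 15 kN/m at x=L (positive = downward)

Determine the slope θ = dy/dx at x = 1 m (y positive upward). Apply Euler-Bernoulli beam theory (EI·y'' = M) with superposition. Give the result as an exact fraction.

Load 1 — uniform load w=-14 kN/m over full span:
  θ_1 = -wx(L-x)(L-2x)/(12EI) = -(-14)·1·(4-1)·(4-2·1)/(12·50000) = 7/50000 rad
Load 2 — point force P=-10 kN at a=12/5 m (b=L-a=8/5):
  θ_2 = -Pb²x(2aL-(3a+b)x)/(2L³EI)  [x≤a] = -(-10)·(8/5)²·1·(2·(12/5)·4-(3·(12/5)+(8/5))·1)/(2·4³·50000) = 13/312500 rad
Load 3 — applied couple M₀=-2 kN·m at a=4/3 m (b=L-a=8/3):
  θ_3 = (R_Ax²/2 - M_Ax)/EI  [x≤a] with R_A=-2/3, M_A=0 = ((-2/3)·1²/2 - 0·1)/50000 = -1/150000 rad
Load 4 — triangular load w₀=15 kN/m (0→w₀ over full span):
  θ_4 = -w₀(2x(L-x)(L-2x)(x+2L)+x²(L-x)²)/(120LEI) = -15·(2·1·(4-1)·(4-2·1)·(1+2·4)+1²·(4-1)²)/(120·4·50000) = -117/1600000 rad
Superposition: θ = Σ θ_i = 12217/120000000 rad ≈ 0.000102 rad

θ(1) = 12217/120000000 rad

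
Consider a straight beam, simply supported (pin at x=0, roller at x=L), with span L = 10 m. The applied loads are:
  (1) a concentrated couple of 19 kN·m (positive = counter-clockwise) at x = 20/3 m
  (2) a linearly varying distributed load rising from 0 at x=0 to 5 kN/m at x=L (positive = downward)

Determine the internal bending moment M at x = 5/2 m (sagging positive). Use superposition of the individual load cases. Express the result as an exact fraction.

M(5/2) = 777/32 kN·m

Load 1 — applied couple M₀=19 kN·m at a=20/3 m (b=L-a=10/3):
  M_1 = M₀x/L  [x≤a] = 19·(5/2)/10 = 19/4 kN·m
Load 2 — triangular load w₀=5 kN/m (0→w₀ over full span):
  M_2 = w₀Lx/6 - w₀x³/(6L) = 5·10·(5/2)/6 - 5·(5/2)³/(6·10) = 625/32 kN·m
Superposition: M = Σ M_i = 777/32 kN·m ≈ 24.281250 kN·m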